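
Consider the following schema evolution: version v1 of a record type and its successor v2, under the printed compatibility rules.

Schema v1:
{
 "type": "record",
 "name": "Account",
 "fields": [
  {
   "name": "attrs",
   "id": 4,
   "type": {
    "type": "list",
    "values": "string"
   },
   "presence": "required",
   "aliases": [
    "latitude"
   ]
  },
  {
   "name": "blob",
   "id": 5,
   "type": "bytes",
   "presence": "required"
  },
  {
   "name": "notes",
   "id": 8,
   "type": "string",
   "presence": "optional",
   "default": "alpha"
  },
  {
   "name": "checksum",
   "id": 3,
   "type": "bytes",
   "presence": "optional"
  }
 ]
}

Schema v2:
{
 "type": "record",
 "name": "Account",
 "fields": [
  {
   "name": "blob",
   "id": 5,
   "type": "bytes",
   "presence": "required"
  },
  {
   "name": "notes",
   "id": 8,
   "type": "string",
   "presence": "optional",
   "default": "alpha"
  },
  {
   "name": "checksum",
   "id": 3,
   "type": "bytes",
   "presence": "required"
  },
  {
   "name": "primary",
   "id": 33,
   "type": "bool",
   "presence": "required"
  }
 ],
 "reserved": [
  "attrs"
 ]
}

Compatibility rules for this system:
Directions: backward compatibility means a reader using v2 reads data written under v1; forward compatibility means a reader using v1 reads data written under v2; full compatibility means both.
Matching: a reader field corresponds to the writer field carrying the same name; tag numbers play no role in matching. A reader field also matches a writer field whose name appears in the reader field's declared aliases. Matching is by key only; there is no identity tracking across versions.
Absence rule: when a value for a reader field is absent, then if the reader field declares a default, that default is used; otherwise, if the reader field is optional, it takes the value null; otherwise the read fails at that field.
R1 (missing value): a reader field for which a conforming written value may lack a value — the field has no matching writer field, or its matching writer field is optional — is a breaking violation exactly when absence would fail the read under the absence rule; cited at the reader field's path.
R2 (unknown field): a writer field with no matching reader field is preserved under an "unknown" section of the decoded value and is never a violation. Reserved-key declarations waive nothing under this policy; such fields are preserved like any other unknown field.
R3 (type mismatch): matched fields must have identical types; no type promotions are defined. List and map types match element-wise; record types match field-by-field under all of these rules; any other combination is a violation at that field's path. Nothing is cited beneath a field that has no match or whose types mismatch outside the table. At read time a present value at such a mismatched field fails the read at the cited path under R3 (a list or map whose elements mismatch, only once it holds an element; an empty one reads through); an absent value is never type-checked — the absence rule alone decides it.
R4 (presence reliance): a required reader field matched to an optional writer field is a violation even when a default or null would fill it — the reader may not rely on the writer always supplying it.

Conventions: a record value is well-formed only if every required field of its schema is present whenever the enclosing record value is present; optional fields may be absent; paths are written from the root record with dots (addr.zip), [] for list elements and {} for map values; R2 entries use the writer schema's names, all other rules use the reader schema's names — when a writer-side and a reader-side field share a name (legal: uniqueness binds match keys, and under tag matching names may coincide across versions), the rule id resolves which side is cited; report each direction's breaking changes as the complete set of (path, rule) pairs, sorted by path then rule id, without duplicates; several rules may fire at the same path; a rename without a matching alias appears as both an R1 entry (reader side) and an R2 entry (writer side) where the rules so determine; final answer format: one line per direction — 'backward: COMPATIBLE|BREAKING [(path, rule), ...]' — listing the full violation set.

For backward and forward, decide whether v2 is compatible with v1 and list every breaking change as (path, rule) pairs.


each type pair in Account: writer, then reader
checking backward for Account: reader v2 against writer v1:
  bytes -> bytes, writer required: blob aligns to blob
  string -> string, writer optional: notes aligns to notes
  bytes -> bytes, writer optional: checksum aligns to checksum
  no writer field matches reader primary
  writer attrs: unknown to reader
  rule R1 violated at checksum
  rule R4 violated at checksum
  rule R1 violated at primary
  => 3 violation(s): backward is BREAKING for Account
checking forward for Account: reader v1 against writer v2:
  no writer field matches reader attrs
  bytes -> bytes, writer required: blob aligns to blob
  string -> string, writer optional: notes aligns to notes
  bytes -> bytes, writer required: checksum aligns to checksum
  writer primary: unknown to reader
  rule R1 violated at attrs
  => 1 violation(s): forward is BREAKING for Account

backward: BREAKING [(checksum, R1), (checksum, R4), (primary, R1)]; forward: BREAKING [(attrs, R1)]


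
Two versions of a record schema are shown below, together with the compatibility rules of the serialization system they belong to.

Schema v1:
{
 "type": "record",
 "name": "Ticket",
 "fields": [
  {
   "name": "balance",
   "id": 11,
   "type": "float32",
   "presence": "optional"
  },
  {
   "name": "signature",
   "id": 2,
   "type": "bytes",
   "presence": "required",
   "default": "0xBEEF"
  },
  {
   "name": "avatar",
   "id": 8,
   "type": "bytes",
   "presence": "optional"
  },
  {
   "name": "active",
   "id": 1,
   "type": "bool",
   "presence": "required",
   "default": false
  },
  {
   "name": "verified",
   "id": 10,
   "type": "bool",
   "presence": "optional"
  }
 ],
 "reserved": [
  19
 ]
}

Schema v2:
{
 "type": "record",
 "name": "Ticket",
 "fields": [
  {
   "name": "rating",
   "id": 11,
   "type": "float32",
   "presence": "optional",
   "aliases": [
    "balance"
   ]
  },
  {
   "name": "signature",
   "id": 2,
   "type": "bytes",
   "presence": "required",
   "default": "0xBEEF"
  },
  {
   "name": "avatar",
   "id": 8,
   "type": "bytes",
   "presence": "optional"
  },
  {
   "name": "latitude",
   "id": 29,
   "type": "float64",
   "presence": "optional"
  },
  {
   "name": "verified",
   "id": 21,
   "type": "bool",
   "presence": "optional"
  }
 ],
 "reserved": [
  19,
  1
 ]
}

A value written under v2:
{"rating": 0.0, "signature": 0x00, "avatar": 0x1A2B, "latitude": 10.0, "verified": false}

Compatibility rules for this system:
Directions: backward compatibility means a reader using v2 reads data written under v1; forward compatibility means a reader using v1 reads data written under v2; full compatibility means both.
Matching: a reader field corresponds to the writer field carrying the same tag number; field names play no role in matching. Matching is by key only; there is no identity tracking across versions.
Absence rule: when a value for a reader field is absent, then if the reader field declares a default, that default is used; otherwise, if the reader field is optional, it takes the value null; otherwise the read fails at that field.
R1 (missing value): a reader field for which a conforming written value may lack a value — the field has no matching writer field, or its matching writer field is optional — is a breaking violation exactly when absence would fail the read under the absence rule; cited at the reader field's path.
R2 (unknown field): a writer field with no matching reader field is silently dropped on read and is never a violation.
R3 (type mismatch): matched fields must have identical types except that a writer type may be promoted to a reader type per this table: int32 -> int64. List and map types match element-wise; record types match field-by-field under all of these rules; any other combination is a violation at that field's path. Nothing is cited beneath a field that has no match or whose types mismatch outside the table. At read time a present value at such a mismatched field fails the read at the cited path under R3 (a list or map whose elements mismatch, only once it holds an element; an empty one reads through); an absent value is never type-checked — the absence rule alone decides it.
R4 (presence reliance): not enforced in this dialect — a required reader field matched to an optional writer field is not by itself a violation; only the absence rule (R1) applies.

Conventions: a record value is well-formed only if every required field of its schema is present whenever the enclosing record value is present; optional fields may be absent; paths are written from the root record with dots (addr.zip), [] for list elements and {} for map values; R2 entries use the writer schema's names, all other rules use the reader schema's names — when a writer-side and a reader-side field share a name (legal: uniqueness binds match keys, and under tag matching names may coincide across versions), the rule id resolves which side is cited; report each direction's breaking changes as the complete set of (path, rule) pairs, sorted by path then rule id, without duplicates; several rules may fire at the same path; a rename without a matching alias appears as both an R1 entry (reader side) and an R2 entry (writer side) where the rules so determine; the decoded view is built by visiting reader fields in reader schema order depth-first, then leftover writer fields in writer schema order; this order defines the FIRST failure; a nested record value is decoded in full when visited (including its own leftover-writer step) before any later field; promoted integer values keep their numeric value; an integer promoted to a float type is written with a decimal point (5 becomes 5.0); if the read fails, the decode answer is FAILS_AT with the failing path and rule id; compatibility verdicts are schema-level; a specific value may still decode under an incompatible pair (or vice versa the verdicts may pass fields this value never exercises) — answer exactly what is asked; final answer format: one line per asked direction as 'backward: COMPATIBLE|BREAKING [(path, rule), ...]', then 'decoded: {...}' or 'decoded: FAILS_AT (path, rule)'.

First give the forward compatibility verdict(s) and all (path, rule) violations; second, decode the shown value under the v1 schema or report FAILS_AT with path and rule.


arrows below run writer -> reader for Ticket
forward on Ticket — v1 reading data written by v2:
  float32 -> float32, writer optional: balance aligns to rating
  bytes -> bytes, writer required: signature aligns to signature
  bytes -> bytes, writer optional: avatar aligns to avatar
  no writer field matches reader active
  no writer field matches reader verified
  leftover writer field: latitude
  leftover writer field: verified
  => no violations; forward on Ticket: COMPATIBLE
decode walk for Ticket under reader schema v1:
  balance := 0.0 (from writer rating)
  signature := 0x00
  avatar := 0x1A2B
  active := false (no value, default fills)
  verified := null (not supplied -> null)
  writer latitude: unmatched, discarded
  writer verified: unmatched, discarded
  => decoded: {"balance": 0.0, "signature": 0x00, "avatar": 0x1A2B, "active": false, "verified": null}
remaining Ticket differences; none change what is asked:
  removed field active from record Ticket (its key 1 joins the reserved list) -> no rule fires on it in Ticket's dialect; the asked verdict holds
  renamed field balance to rating in record Ticket (alias balance declared on the renamed field) -> no rule fires on it in Ticket's dialect; the asked verdict holds
  added field latitude to record Ticket: optional float64, tag 29 (in v2 it sits immediately before verified) -> no rule fires on it in Ticket's dialect; the asked verdict holds

forward: COMPATIBLE []; decoded: {"balance": 0.0, "signature": 0x00, "avatar": 0x1A2B, "active": false, "verified": null}


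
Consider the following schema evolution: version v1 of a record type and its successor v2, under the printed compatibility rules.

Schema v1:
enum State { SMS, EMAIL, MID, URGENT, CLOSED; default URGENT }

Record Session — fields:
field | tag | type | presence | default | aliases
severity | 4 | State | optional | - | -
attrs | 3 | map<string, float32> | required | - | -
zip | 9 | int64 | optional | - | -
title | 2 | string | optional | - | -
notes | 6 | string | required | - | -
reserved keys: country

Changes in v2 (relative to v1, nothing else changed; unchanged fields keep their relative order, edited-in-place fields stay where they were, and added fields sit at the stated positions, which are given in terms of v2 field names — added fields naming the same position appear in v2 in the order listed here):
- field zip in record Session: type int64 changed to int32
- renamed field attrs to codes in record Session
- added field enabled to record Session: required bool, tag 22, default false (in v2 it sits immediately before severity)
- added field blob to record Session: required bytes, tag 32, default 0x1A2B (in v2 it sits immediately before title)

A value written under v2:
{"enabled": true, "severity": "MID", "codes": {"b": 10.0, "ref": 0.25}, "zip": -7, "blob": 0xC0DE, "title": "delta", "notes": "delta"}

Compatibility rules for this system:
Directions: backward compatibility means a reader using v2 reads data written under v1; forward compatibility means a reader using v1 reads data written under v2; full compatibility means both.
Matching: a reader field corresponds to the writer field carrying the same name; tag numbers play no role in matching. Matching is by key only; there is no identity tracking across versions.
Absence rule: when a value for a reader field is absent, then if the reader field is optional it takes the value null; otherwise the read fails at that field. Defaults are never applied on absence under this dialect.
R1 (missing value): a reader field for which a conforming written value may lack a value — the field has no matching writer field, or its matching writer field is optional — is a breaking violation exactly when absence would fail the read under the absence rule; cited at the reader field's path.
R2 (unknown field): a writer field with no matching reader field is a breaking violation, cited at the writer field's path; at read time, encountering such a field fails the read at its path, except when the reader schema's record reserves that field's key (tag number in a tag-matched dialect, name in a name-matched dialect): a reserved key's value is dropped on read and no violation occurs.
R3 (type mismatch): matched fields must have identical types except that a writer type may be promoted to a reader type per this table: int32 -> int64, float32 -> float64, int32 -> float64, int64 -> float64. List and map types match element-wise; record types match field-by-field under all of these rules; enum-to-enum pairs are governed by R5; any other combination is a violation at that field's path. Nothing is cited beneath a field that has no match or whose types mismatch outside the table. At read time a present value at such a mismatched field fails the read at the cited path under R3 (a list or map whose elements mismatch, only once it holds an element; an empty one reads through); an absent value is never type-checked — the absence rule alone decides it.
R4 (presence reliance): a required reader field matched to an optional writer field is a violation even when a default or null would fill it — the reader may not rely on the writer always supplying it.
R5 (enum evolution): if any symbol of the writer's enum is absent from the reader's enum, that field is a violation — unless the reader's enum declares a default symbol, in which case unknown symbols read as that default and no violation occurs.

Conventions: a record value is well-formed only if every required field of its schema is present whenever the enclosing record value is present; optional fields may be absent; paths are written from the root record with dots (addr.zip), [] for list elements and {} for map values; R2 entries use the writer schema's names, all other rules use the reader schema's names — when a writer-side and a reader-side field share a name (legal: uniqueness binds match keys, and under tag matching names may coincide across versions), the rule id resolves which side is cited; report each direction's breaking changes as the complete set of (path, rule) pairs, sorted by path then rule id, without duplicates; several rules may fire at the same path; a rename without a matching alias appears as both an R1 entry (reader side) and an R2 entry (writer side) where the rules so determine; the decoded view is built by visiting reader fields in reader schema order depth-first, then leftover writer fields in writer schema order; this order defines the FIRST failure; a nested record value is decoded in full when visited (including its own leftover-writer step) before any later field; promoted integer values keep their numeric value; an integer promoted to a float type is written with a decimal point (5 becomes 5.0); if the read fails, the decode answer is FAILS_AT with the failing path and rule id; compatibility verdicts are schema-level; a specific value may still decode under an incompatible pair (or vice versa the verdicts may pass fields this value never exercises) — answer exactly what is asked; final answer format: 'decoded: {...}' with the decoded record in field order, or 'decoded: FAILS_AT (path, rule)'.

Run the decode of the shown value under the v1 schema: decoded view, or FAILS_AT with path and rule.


arrows below run writer -> reader for Session
decode walk for Session under reader schema v1:
  severity := "MID"
  read fails at attrs under R1 (no fill)
  => FAILS_AT (attrs, R1)
the other Session changes do not affect what is asked:
  field zip in record Session: type int64 changed to int32 -> changes Session's schema-level verdicts only — the decode of this value is the same
  added field blob to record Session: required bytes, tag 32, default 0x1A2B (in v2 it sits immediately before title) -> changes Session's schema-level verdicts only — the decode of this value is the same
  added field enabled to record Session: required bool, tag 22, default false (in v2 it sits immediately before severity) -> changes Session's schema-level verdicts only — the decode of this value is the same

decoded: FAILS_AT (attrs, R1)


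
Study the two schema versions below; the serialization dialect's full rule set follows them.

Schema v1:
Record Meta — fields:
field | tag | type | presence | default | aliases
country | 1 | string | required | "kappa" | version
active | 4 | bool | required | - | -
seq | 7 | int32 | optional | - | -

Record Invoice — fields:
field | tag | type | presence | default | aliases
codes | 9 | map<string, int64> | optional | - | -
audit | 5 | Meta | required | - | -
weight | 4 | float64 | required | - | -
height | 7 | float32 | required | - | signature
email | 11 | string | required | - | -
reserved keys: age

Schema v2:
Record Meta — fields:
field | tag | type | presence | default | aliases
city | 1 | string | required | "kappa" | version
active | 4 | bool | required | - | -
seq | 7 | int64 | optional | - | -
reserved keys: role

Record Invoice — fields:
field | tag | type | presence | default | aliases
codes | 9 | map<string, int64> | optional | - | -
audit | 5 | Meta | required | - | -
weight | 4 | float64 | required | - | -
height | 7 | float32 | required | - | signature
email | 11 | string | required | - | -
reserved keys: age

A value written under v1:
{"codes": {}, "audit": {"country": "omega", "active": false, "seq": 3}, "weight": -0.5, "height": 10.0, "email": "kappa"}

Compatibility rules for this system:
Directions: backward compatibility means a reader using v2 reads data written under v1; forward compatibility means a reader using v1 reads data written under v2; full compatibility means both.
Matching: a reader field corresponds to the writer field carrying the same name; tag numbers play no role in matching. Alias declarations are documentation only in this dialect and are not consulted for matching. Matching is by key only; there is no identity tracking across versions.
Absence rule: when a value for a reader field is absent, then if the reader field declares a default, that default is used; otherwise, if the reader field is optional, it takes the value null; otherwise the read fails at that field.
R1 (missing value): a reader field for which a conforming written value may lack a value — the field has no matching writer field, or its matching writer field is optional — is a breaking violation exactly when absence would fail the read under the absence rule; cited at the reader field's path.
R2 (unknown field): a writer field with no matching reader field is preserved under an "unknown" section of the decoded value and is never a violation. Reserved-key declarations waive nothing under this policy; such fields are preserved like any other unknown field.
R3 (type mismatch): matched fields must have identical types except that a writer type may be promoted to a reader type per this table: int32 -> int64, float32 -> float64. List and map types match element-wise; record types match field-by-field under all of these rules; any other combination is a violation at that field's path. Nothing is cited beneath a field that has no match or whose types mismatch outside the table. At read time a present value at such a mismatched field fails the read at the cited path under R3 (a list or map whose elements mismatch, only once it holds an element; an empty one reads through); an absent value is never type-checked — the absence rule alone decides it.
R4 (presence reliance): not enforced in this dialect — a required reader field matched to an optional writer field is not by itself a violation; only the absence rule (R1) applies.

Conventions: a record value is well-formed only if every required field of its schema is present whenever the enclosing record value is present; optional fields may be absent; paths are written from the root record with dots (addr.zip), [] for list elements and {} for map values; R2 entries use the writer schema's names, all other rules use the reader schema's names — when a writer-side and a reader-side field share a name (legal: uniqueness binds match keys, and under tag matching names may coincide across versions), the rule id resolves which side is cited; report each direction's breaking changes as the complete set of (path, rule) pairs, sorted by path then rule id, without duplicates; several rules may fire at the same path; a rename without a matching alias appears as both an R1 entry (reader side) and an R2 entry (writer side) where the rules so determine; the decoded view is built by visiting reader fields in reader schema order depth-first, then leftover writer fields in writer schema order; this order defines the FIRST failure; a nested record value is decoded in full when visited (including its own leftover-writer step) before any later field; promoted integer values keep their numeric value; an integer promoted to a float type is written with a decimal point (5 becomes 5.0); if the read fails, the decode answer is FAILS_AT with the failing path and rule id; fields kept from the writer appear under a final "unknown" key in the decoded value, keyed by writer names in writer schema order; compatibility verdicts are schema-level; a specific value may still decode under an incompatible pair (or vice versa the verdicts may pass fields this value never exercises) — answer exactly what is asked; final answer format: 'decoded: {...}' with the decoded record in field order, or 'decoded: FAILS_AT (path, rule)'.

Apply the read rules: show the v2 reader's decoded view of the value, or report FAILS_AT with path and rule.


decoded: {"codes": {}, "audit": {"city": "kappa", "active": false, "seq": 3, "unknown": {"country": "omega"}}, "weight": -0.5, "height": 10.0, "email": "kappa"}

each type pair in Invoice: writer, then reader
decode walk for Invoice under reader schema v2:
  codes := {}
  audit.city := "kappa" (missing; default applied)
  audit.active := false
  audit.seq := 3 (int32 -> int64)
  writer audit.country: kept under "unknown"
  weight := -0.5
  height := 10.0
  email := "kappa"
  => decoded: {"codes": {}, "audit": {"city": "kappa", "active": false, "seq": 3, "unknown": {"country": "omega"}}, "weight": -0.5, "height": 10.0, "email": "kappa"}
diffs on Invoice not affecting the asked answer:
  field seq in record Meta: type int32 changed to int64 -> affects the rule determinations only; this particular Invoice value decodes identically


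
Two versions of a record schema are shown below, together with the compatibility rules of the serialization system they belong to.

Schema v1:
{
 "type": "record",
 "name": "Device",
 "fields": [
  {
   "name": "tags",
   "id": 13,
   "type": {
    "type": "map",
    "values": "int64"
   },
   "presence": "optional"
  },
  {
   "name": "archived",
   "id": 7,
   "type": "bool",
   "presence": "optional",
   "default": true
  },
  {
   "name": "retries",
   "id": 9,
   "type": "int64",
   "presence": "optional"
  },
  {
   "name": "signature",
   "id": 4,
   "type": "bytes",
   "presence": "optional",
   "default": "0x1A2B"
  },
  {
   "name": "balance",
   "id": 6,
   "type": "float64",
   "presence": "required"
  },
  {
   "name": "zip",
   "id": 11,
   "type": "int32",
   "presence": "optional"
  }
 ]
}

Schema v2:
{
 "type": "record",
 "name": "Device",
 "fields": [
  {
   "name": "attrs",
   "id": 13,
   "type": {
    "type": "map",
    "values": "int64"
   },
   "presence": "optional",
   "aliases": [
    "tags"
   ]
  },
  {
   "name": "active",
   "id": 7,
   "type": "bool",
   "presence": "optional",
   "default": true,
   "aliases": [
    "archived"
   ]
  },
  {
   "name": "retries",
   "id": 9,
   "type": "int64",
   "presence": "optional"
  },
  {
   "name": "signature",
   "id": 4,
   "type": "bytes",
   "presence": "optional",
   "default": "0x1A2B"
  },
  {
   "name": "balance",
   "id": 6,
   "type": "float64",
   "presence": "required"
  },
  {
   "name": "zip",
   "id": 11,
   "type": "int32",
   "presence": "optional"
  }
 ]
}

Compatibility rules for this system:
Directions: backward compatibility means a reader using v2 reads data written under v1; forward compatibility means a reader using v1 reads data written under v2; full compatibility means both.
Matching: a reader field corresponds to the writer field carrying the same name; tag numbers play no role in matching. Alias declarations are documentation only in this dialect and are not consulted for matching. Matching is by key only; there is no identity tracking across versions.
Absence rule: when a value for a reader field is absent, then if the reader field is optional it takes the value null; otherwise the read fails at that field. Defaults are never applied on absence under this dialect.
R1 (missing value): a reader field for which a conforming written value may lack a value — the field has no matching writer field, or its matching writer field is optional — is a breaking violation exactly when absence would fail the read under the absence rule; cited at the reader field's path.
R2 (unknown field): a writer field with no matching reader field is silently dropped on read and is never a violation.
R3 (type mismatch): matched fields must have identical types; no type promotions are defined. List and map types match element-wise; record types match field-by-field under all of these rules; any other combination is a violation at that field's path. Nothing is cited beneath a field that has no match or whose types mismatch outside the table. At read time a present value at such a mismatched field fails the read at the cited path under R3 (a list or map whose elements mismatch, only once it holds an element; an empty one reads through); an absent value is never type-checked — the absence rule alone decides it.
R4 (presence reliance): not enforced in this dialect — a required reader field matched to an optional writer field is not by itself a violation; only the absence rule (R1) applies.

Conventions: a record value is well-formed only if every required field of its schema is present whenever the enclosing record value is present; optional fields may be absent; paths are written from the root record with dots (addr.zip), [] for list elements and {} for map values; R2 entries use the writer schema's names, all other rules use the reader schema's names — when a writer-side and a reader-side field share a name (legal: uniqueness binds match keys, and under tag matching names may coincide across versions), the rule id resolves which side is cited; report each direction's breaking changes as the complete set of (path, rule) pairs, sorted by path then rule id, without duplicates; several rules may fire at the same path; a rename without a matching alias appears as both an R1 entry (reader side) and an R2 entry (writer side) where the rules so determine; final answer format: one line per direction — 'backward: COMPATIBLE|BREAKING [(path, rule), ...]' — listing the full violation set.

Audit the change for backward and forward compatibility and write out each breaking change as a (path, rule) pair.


backward: COMPATIBLE []; forward: COMPATIBLE []

each type pair in Device: writer, then reader
backward for Device (reader v2, writer v1):
  attrs: no writer-side match
  active: no writer-side match
  retries: paired with writer retries (int64 -> int64; writer optional)
  signature: paired with writer signature (bytes -> bytes; writer optional)
  balance: paired with writer balance (float64 -> float64; writer required)
  zip: paired with writer zip (int32 -> int32; writer optional)
  writer field tags has no reader counterpart
  writer field archived has no reader counterpart
  => no violations; backward on Device: COMPATIBLE
forward for Device (reader v1, writer v2):
  tags: no writer-side match
  archived: no writer-side match
  retries: paired with writer retries (int64 -> int64; writer optional)
  signature: paired with writer signature (bytes -> bytes; writer optional)
  balance: paired with writer balance (float64 -> float64; writer required)
  zip: paired with writer zip (int32 -> int32; writer optional)
  writer field attrs has no reader counterpart
  writer field active has no reader counterpart
  => no violations; forward on Device: COMPATIBLE


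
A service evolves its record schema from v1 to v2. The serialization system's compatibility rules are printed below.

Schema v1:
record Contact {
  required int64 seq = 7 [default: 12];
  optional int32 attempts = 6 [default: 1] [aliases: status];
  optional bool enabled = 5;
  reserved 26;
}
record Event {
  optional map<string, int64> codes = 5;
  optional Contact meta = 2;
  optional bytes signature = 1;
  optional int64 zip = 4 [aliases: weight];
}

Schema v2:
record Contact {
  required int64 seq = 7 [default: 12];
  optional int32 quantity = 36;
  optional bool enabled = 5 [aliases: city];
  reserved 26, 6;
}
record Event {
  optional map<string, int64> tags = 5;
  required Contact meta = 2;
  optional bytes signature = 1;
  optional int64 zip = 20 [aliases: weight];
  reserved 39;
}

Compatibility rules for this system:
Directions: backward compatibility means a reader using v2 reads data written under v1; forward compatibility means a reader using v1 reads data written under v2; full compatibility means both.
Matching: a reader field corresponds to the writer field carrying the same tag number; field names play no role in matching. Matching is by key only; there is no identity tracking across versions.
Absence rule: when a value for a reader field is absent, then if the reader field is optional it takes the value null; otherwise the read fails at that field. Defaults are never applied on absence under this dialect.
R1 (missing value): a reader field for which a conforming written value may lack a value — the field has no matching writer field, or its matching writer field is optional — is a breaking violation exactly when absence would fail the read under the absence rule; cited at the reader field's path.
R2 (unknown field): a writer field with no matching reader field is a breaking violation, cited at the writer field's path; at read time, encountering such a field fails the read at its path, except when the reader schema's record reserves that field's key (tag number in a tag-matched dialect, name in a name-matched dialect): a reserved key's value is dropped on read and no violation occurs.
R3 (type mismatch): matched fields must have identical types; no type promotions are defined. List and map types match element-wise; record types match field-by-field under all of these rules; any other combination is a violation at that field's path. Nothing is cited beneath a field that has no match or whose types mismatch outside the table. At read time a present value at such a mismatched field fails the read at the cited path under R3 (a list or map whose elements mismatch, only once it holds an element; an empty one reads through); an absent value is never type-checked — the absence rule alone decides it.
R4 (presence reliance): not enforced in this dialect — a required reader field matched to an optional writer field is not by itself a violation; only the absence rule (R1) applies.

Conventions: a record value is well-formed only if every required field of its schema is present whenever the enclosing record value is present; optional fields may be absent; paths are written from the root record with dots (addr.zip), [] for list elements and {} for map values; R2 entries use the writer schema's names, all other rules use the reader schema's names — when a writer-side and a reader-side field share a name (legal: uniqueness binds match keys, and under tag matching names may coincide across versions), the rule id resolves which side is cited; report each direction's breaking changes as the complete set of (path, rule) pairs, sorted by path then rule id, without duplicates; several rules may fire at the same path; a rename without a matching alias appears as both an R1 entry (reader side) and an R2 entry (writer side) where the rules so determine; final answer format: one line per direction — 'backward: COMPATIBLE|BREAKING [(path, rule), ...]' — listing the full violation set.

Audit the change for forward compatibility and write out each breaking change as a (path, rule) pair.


in Event below, arrows point writer -> reader
forward analysis of Event with v1 as reader and v2 as writer:
  map<string, int64> -> map<string, int64>, writer optional: codes aligns to tags
  Contact -> Contact, writer required: meta aligns to meta
  bytes -> bytes, writer optional: signature aligns to signature
  zip has no writer counterpart
  leftover writer field: zip
  int64 -> int64, writer required: meta.seq aligns to meta.seq
  meta.attempts has no writer counterpart
  bool -> bool, writer optional: meta.enabled aligns to meta.enabled
  leftover writer field: meta.quantity
  violation R2 at meta.quantity
  violation R2 at zip
  => forward verdict for Event: BREAKING, 2 violation(s)
the rest of the Event diff is inert for this question:
  renamed field codes to tags in record Event -> triggers nothing under Event's printed rules — same verdict
  field meta in record Event: optional changed to required -> fires only in the backward direction of Event, which is not asked here
  removed field attempts from record Contact (its key 6 joins the reserved list) -> triggers nothing under Event's printed rules — same verdict

forward: BREAKING [(meta.quantity, R2), (zip, R2)]


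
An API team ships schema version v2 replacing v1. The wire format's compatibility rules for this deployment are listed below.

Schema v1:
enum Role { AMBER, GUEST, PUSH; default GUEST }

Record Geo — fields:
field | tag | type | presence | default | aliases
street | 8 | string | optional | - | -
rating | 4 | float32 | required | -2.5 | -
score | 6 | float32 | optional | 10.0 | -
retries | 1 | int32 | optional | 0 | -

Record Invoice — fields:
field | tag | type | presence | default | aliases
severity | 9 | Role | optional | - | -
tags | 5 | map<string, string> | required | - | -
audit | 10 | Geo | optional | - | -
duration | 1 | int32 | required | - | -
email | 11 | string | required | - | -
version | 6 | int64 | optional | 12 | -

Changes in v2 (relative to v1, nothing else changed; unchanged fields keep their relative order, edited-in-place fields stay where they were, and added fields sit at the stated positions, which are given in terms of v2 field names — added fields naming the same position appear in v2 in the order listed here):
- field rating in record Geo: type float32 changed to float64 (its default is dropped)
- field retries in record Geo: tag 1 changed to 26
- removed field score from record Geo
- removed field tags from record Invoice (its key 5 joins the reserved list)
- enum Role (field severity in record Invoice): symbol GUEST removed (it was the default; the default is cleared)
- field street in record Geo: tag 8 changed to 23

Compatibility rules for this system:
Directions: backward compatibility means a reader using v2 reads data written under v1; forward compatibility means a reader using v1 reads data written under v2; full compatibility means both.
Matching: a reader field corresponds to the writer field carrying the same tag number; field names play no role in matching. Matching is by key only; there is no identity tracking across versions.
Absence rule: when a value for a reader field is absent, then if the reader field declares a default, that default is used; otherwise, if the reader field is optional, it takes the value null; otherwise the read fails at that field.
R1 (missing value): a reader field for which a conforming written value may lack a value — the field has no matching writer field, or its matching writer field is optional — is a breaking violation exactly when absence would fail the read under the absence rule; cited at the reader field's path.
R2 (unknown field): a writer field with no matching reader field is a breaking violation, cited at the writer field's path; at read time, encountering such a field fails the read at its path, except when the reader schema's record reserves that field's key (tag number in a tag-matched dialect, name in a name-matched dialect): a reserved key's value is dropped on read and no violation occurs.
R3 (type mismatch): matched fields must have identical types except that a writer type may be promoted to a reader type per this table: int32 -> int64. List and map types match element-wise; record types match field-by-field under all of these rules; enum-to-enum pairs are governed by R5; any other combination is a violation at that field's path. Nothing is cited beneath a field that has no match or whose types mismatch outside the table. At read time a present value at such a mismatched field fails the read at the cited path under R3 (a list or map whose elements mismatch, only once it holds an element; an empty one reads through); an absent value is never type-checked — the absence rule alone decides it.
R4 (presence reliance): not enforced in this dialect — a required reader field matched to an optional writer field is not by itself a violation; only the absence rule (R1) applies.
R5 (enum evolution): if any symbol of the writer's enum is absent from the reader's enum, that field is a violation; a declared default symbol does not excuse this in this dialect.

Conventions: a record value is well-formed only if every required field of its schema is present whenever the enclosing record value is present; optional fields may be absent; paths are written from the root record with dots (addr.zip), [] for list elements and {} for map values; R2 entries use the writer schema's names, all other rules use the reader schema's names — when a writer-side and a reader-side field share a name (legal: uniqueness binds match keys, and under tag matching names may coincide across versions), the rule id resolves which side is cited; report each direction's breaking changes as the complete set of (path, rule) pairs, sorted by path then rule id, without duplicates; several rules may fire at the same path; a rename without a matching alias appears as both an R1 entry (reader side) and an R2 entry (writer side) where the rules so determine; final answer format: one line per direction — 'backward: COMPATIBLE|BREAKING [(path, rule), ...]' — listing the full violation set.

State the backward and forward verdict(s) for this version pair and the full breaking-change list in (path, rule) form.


backward: BREAKING [(audit.rating, R3), (audit.retries, R2), (audit.score, R2), (audit.street, R2), (severity, R5)]; forward: BREAKING [(audit.rating, R3), (audit.retries, R2), (audit.street, R2), (tags, R1)]

arrows below run writer -> reader for Invoice
backward pass over Invoice, reader schema v2, writer schema v1:
  writer optional, Role -> Role: reader severity maps from writer severity
  writer optional, Geo -> Geo: reader audit maps from writer audit
  writer required, int32 -> int32: reader duration maps from writer duration
  writer required, string -> string: reader email maps from writer email
  writer optional, int64 -> int64: reader version maps from writer version
  tags (writer side), unknown to reader
  no writer field matches reader audit.street
  writer required, float32 -> float64: reader audit.rating maps from writer audit.rating
  no writer field matches reader audit.retries
  audit.street (writer side), unknown to reader
  audit.score (writer side), unknown to reader
  audit.retries (writer side), unknown to reader
  rule R3 violated at audit.rating
  rule R2 violated at audit.retries
  rule R2 violated at audit.score
  rule R2 violated at audit.street
  rule R5 violated at severity
  => backward verdict for Invoice: BREAKING, 5 violation(s)
forward pass over Invoice, reader schema v1, writer schema v2:
  writer optional, Role -> Role: reader severity maps from writer severity
  no writer field matches reader tags
  writer optional, Geo -> Geo: reader audit maps from writer audit
  writer required, int32 -> int32: reader duration maps from writer duration
  writer required, string -> string: reader email maps from writer email
  writer optional, int64 -> int64: reader version maps from writer version
  no writer field matches reader audit.street
  writer required, float64 -> float32: reader audit.rating maps from writer audit.rating
  no writer field matches reader audit.score
  no writer field matches reader audit.retries
  audit.street (writer side), unknown to reader
  audit.retries (writer side), unknown to reader
  rule R3 violated at audit.rating
  rule R2 violated at audit.retries
  rule R2 violated at audit.street
  rule R1 violated at tags
  => forward verdict for Invoice: BREAKING, 4 violation(s)
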